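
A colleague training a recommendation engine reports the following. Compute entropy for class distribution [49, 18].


Probabilities: [49/67, 18/67] ≈ [0.7313, 0.2687]
H = -((49/67)·log₂(49/67) + (18/67)·log₂(18/67))
  = 0.8395 bits

0.8395 bits


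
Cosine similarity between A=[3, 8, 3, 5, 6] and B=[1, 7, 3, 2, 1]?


A·B = 3·1 + 8·7 + 3·3 + 5·2 + 6·1 = 84
‖A‖ = √143 = 11.9583, ‖B‖ = √64 = 8
cos = 84/(√143·√64) = 84/√9152 = 0.8781

0.8781


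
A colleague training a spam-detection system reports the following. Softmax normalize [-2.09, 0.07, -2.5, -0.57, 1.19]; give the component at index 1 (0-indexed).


Exponentials: e^-2.09=0.1237, e^0.07=1.0725, e^-2.5=0.0821, e^-0.57=0.5655, e^1.19=3.2871
Sum = 5.1309
Softmax = [0.0241, 0.209, 0.016, 0.1102, 0.6406]
p[1] = 1.0725/5.1309 = 0.209

0.209


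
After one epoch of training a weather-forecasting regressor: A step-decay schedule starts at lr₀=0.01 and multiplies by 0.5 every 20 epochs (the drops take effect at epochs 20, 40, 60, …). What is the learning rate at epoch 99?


n_drops = ⌊99/20⌋ = 4
lr = 0.01·0.5^4 = 0.01·0.0625 = 0.000625

0.000625


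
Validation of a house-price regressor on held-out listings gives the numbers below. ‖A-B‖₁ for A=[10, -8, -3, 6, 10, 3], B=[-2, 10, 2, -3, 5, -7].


d = |10+ 2| + |-8-10| + |-3-2| + |6+ 3| + |10-5| + |3+ 7|
  = 12 + 18 + 5 + 9 + 5 + 10
  = 59

59


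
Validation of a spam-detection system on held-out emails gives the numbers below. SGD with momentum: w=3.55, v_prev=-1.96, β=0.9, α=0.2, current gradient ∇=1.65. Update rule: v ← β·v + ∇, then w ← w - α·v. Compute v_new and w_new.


v_new = 0.9·-1.96 + 1.65 = -1.764 + 1.65 = -0.114
w_new = 3.55 - 0.2·-0.114 = 3.55 + 0.0228 = 3.5728

v_new=-0.114, w_new=3.5728


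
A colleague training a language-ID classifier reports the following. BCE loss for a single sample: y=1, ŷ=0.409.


BCE = -[y·ln(p) + (1-y)·ln(1-p)]
= -1·ln(0.409) - 0
= -ln(0.409) = 0.894

0.894


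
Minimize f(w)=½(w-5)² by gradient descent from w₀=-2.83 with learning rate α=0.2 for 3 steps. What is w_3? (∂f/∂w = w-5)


step 1: grad = -2.83-5 = -7.83; w = -2.83 - 0.2·(-7.83) = -1.264
step 2: grad = -1.264-5 = -6.264; w = -1.264 - 0.2·(-6.264) = -0.0112
step 3: grad = -0.0112-5 = -5.0112; w = -0.0112 - 0.2·(-5.0112) = 0.99104

0.99104


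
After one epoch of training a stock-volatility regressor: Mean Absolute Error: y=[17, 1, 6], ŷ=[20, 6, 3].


Absolute errors: |17-20|=3, |1-6|=5, |6-3|=3
Sum = 11
MAE = 11/3 = 11/3

11/3


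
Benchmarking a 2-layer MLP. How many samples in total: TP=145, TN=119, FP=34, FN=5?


Total = TP + TN + FP + FN
= 145 + 119 + 34 + 5
= 303
(Predicted positive: 179, predicted negative: 124)

303


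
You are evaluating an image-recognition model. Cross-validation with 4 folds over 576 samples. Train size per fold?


Fold size = 576/4 = 144
Training per fold = 576 - 144 = 432

432


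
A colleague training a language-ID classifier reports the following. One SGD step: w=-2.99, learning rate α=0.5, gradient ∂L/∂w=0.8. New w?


w_new = w - α·∇
= -2.99 - 0.5·0.8
= -2.99 - 0.4
= -3.39

-3.39


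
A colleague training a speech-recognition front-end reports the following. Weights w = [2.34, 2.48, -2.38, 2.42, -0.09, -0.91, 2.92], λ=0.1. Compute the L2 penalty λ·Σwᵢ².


‖w‖₂² = (2.34)² + (2.48)² + (-2.38)² + (2.42)² + (-0.09)² + (-0.91)² + (2.92)²
     = 5.4756 + 6.1504 + 5.6644 + 5.8564 + 0.0081 + 0.8281 + 8.5264
     = 32.5094
λ·‖w‖₂² = 0.1·32.5094 = 3.25094

3.25094


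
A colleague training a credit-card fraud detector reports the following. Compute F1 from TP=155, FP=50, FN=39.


Precision = 155/205 = 0.7561
Recall = 155/194 = 0.799
F1 = 2·P·R/(P+R) = 2·TP/(2·TP+FP+FN) = 310/(310+50+39) = 310/399 = 0.7769

0.7769


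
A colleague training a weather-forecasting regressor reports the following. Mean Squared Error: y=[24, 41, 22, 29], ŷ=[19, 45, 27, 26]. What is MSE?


Squared errors: (24-19)²=25, (41-45)²=16, (22-27)²=25, (29-26)²=9
Sum = 75
MSE = 75/4 = 75/4

75/4


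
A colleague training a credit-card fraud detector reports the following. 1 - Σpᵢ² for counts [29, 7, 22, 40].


Probabilities: [29/98, 7/98, 22/98, 40/98] ≈ [0.2959, 0.0714, 0.2245, 0.4082]
Σpᵢ² = (841 + 49 + 484 + 1600)/98² = 2974/9604
Gini = 1 - Σpᵢ² = 1 - 2974/9604 = 0.6903

0.6903


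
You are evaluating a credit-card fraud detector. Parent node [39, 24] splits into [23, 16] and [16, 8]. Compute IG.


Parent = [39, 24], H_parent = 0.9587
H_left = 0.9766 (n=39), H_right = 0.9183 (n=24)
H_children = (39/63)·0.9766 + (24/63)·0.9183 = 0.9544
IG = 0.9587 - 0.9544 = 0.0043

0.0043


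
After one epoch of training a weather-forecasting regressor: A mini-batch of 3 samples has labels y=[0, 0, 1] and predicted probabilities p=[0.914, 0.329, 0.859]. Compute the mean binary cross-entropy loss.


L[0] = -ln(1-0.914) = -ln(0.086) = 2.4534
L[1] = -ln(1-0.329) = -ln(0.671) = 0.399
L[2] = -ln(0.859) = 0.152
mean = (2.4534 + 0.399 + 0.152)/3 = 1.0015

1.0015


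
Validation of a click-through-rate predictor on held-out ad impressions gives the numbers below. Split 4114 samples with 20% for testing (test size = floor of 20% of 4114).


Test = ⌊4114·20/100⌋ = 822
Train = 4114 - 822 = 3292

Train: 3292, Test: 822


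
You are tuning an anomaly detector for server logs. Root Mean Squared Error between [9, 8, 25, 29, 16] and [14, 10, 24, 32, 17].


MSE = 40/5 = 8
RMSE = √(40/5) = 2.8284

2.8284


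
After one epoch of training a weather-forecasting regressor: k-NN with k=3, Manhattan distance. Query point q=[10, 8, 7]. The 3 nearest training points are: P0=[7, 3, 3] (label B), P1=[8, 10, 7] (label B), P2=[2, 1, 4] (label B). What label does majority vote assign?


d(q,P0) = 12  (label B)
d(q,P1) = 4  (label B)
d(q,P2) = 18  (label B)
Votes: A=0, B=3
Majority → B

B


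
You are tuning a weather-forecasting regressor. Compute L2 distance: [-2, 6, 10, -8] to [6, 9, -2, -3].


d = √((-2-6)² + (6-9)² + (10+ 2)² + (-8+ 3)²)
  = √(64 + 9 + 144 + 25)
  = √242 = 15.5563

15.5563


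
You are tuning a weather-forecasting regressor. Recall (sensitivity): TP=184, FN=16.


Recall = TP/(TP+FN)
= 184/(184+16)
= 184/200 = 92.0%

92.0%


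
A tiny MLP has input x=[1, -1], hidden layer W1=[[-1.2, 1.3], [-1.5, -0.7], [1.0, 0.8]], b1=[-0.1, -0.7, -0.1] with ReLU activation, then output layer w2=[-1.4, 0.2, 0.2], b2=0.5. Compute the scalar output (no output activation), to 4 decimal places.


z1[0] = (-1.2)·(1) + (1.3)·(-1) - 0.1 = -2.6
z1[1] = (-1.5)·(1) + (-0.7)·(-1) - 0.7 = -1.5
z1[2] = (1.0)·(1) + (0.8)·(-1) - 0.1 = 0.1
h = ReLU(z1) = [0.0, 0.0, 0.1]
output = (-1.4)·(0.0) + (0.2)·(0.0) + (0.2)·(0.1) + 0.5 = 0.52

0.52


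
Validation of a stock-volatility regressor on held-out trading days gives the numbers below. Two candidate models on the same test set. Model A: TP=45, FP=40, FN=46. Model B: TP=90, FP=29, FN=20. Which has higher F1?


Model A: P=45/85=0.5294, R=45/91=0.4945, F1=2PR/(P+R)=2TP/(2TP+FP+FN)=90/176=0.5114
Model B: P=90/119=0.7563, R=90/110=0.8182, F1=2PR/(P+R)=2TP/(2TP+FP+FN)=180/229=0.786
0.5114 < 0.786 → Model B

Model B


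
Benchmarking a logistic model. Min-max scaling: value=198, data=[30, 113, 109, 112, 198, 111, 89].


min=30, max=198
(198-30)/(198-30) = 168/168 = 1.0

1.0


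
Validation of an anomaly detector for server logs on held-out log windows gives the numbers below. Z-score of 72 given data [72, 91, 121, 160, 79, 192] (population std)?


μ = 119.1667, σ = 43.9826
z = (72 - 119.1667)/43.9826 = -1.0724

-1.0724


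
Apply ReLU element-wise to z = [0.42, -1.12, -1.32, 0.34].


ReLU(0.42) = max(0, 0.42) = 0.42
ReLU(-1.12) = max(0, -1.12) = 0.0
ReLU(-1.32) = max(0, -1.32) = 0.0
ReLU(0.34) = max(0, 0.34) = 0.34
result = [0.42, 0.0, 0.0, 0.34]

[0.42, 0.0, 0.0, 0.34]


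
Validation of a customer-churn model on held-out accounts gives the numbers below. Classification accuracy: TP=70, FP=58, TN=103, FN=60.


Accuracy = (TP+TN)/(TP+TN+FP+FN)
= (70+103)/(291)
= 173/291 = 59.45%

59.45%


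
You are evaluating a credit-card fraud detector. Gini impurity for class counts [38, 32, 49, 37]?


Probabilities: [38/156, 32/156, 49/156, 37/156] ≈ [0.2436, 0.2051, 0.3141, 0.2372]
Σpᵢ² = (1444 + 1024 + 2401 + 1369)/156² = 6238/24336
Gini = 1 - Σpᵢ² = 1 - 6238/24336 = 0.7437

0.7437


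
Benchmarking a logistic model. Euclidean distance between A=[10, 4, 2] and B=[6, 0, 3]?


d = √((10-6)² + (4-0)² + (2-3)²)
  = √(16 + 16 + 1)
  = √33 = 5.7446

5.7446


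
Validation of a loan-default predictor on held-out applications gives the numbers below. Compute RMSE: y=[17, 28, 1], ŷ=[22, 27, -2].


MSE = 35/3 = 11.6667
RMSE = √(35/3) = 3.4157

3.4157


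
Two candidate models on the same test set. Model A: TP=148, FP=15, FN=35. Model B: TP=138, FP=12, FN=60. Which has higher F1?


Model A: P=148/163=0.908, R=148/183=0.8087, F1=2PR/(P+R)=2TP/(2TP+FP+FN)=296/346=0.8555
Model B: P=138/150=0.92, R=138/198=0.697, F1=2PR/(P+R)=2TP/(2TP+FP+FN)=276/348=0.7931
0.8555 > 0.7931 → Model A

Model A


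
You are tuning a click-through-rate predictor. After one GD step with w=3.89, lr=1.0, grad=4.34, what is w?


w_new = w - α·∇
= 3.89 - 1.0·4.34
= 3.89 - 4.34
= -0.45

-0.45


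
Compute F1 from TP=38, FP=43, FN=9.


Precision = 38/81 = 0.4691
Recall = 38/47 = 0.8085
F1 = 2·P·R/(P+R) = 2·TP/(2·TP+FP+FN) = 76/(76+43+9) = 76/128 = 0.5938

0.5938


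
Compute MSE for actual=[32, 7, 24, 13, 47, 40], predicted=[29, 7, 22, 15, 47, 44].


Squared errors: (32-29)²=9, (7-7)²=0, (24-22)²=4, (13-15)²=4, (47-47)²=0, (40-44)²=16
Sum = 33
MSE = 33/6 = 11/2

11/2


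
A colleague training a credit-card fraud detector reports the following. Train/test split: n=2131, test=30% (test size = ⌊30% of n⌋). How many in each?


Test = ⌊2131·30/100⌋ = 639
Train = 2131 - 639 = 1492

Train: 1492, Test: 639


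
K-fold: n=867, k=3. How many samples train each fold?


Fold size = 867/3 = 289
Training per fold = 867 - 289 = 578

578


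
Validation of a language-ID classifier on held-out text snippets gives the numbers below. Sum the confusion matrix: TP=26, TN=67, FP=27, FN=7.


Total = TP + TN + FP + FN
= 26 + 67 + 27 + 7
= 127
(Predicted positive: 53, predicted negative: 74)

127


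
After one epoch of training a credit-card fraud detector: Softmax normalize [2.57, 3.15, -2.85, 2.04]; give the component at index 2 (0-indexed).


Exponentials: e^2.57=13.0658, e^3.15=23.3361, e^-2.85=0.0578, e^2.04=7.6906
Sum = 44.1503
Softmax = [0.2959, 0.5286, 0.0013, 0.1742]
p[2] = 0.0578/44.1503 = 0.0013

0.0013


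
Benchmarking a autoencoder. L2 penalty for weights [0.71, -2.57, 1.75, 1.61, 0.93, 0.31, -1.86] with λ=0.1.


‖w‖₂² = (0.71)² + (-2.57)² + (1.75)² + (1.61)² + (0.93)² + (0.31)² + (-1.86)²
     = 0.5041 + 6.6049 + 3.0625 + 2.5921 + 0.8649 + 0.0961 + 3.4596
     = 17.1842
λ·‖w‖₂² = 0.1·17.1842 = 1.71842

1.71842


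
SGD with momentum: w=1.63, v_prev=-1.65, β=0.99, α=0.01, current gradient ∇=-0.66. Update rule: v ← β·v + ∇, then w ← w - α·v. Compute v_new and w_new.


v_new = 0.99·-1.65 - 0.66 = -1.6335 - 0.66 = -2.2935
w_new = 1.63 - 0.01·-2.2935 = 1.63 + 0.022935 = 1.652935

v_new=-2.2935, w_new=1.652935


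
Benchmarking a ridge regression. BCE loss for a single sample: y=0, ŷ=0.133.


BCE = -[y·ln(p) + (1-y)·ln(1-p)]
= -0 - 1·ln(1-0.133)
= -ln(0.867) = 0.1427

0.1427


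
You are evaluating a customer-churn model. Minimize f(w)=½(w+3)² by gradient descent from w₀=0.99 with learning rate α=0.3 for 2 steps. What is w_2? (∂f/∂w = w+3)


step 1: grad = 0.99+3 = 3.99; w = 0.99 - 0.3·(3.99) = -0.207
step 2: grad = -0.207+3 = 2.793; w = -0.207 - 0.3·(2.793) = -1.0449

-1.0449


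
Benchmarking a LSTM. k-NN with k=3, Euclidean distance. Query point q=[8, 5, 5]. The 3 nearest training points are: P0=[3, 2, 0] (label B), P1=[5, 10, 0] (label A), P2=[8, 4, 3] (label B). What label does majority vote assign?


d(q,P0) = 7.6811  (label B)
d(q,P1) = 7.6811  (label A)
d(q,P2) = 2.2361  (label B)
Votes: A=1, B=2
Majority → B

B


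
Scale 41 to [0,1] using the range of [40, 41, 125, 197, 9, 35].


min=9, max=197
(41-9)/(197-9) = 32/188 = 0.1702

0.1702


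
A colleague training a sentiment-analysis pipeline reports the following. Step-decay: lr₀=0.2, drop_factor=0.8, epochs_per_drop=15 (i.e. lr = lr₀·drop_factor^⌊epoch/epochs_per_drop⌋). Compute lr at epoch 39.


n_drops = ⌊39/15⌋ = 2
lr = 0.2·0.8^2 = 0.2·0.64 = 0.128

0.128


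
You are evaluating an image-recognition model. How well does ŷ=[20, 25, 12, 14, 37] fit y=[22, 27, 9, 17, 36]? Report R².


ȳ = 22.2
SS_res = Σ(y-ŷ)² = 27
SS_tot = Σ(y-ȳ)² = 414.8
R² = 1 - SS_res/SS_tot = 1 - 0.0651 = 0.9349

0.9349


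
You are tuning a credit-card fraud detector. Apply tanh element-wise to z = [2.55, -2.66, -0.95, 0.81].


tanh(2.55) = 0.9879
tanh(-2.66) = -0.9903
tanh(-0.95) = -0.7398
tanh(0.81) = 0.6696
result = [0.9879, -0.9903, -0.7398, 0.6696]

[0.9879, -0.9903, -0.7398, 0.6696]


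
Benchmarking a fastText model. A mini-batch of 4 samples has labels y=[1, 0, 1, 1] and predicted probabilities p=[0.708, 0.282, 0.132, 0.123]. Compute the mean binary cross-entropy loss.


L[0] = -ln(0.708) = 0.3453
L[1] = -ln(1-0.282) = -ln(0.718) = 0.3313
L[2] = -ln(0.132) = 2.025
L[3] = -ln(0.123) = 2.0956
mean = (0.3453 + 0.3313 + 2.025 + 2.0956)/4 = 1.1993

1.1993


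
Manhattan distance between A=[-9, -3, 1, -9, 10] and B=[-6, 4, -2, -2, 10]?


d = |-9+ 6| + |-3-4| + |1+ 2| + |-9+ 2| + |10-10|
  = 3 + 7 + 3 + 7 + 0
  = 20

20


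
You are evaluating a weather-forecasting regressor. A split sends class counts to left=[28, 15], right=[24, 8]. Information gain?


Parent = [52, 23], H_parent = 0.8893
H_left = 0.933 (n=43), H_right = 0.8113 (n=32)
H_children = (43/75)·0.933 + (32/75)·0.8113 = 0.8811
IG = 0.8893 - 0.8811 = 0.0082

0.0082


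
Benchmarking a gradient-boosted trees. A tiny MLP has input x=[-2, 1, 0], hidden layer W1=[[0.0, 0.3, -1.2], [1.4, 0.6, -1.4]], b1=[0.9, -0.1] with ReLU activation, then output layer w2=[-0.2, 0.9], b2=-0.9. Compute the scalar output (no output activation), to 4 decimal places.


z1[0] = (0.0)·(-2) + (0.3)·(1) + (-1.2)·(0) + 0.9 = 1.2
z1[1] = (1.4)·(-2) + (0.6)·(1) + (-1.4)·(0) - 0.1 = -2.3
h = ReLU(z1) = [1.2, 0.0]
output = (-0.2)·(1.2) + (0.9)·(0.0) - 0.9 = -1.14

-1.14


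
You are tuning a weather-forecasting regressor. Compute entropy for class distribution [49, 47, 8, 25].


Probabilities: [49/129, 47/129, 8/129, 25/129] ≈ [0.3798, 0.3643, 0.062, 0.1938]
H = -((49/129)·log₂(49/129) + (47/129)·log₂(47/129) + (8/129)·log₂(8/129) + (25/129)·log₂(25/129))
  = 1.7687 bits

1.7687 bits


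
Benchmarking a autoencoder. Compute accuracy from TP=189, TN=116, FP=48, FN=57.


Accuracy = (TP+TN)/(TP+TN+FP+FN)
= (189+116)/(410)
= 305/410 = 74.39%

74.39%


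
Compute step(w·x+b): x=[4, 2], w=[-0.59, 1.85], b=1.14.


z = (4)·(-0.59) + (2)·(1.85) + 1.14
  = 2.48
step(z) = 1 (z≥0)

1


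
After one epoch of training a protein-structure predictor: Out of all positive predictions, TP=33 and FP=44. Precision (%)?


Precision = TP/(TP+FP)
= 33/(33+44)
= 33/77 = 42.86%

42.86%


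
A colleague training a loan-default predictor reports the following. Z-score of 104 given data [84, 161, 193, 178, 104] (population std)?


μ = 144, σ = 42.5347
z = (104 - 144)/42.5347 = -0.9404

-0.9404


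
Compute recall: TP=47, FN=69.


Recall = TP/(TP+FN)
= 47/(47+69)
= 47/116 = 40.52%

40.52%


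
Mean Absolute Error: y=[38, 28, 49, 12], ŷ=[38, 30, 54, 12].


Absolute errors: |38-38|=0, |28-30|=2, |49-54|=5, |12-12|=0
Sum = 7
MAE = 7/4 = 7/4

7/4


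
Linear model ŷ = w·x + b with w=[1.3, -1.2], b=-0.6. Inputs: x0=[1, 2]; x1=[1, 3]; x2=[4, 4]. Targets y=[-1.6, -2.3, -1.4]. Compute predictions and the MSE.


ŷ0 = (1.3)·(1) + (-1.2)·(2) - 0.6 = -1.7
ŷ1 = (1.3)·(1) + (-1.2)·(3) - 0.6 = -2.9
ŷ2 = (1.3)·(4) + (-1.2)·(4) - 0.6 = -0.2
errors² = [0.01, 0.36, 1.44]
MSE = 1.8100/3 = 0.6033

0.6033


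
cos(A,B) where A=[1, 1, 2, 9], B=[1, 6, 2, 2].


A·B = 1·1 + 1·6 + 2·2 + 9·2 = 29
‖A‖ = √87 = 9.3274, ‖B‖ = √45 = 6.7082
cos = 29/(√87·√45) = 29/√3915 = 0.4635

0.4635


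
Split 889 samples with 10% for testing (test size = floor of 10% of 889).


Test = ⌊889·10/100⌋ = 88
Train = 889 - 88 = 801

Train: 801, Test: 88


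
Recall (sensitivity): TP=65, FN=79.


Recall = TP/(TP+FN)
= 65/(65+79)
= 65/144 = 45.14%

45.14%


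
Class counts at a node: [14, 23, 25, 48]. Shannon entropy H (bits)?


Probabilities: [14/110, 23/110, 25/110, 48/110] ≈ [0.1273, 0.2091, 0.2273, 0.4364]
H = -((14/110)·log₂(14/110) + (23/110)·log₂(23/110) + (25/110)·log₂(25/110) + (48/110)·log₂(48/110))
  = 1.8585 bits

1.8585 bits


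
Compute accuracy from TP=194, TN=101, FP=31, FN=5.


Accuracy = (TP+TN)/(TP+TN+FP+FN)
= (194+101)/(331)
= 295/331 = 89.12%

89.12%


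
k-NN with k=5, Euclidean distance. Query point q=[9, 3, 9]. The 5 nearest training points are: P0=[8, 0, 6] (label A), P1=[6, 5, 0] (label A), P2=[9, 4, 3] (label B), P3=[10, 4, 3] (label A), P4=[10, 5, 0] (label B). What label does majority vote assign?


d(q,P0) = 4.3589  (label A)
d(q,P1) = 9.6954  (label A)
d(q,P2) = 6.0828  (label B)
d(q,P3) = 6.1644  (label A)
d(q,P4) = 9.2736  (label B)
Votes: A=3, B=2
Majority → A

A


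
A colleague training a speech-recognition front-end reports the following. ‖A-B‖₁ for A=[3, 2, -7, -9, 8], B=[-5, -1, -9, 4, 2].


d = |3+ 5| + |2+ 1| + |-7+ 9| + |-9-4| + |8-2|
  = 8 + 3 + 2 + 13 + 6
  = 32

32


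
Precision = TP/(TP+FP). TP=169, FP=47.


Precision = TP/(TP+FP)
= 169/(169+47)
= 169/216 = 78.24%

78.24%


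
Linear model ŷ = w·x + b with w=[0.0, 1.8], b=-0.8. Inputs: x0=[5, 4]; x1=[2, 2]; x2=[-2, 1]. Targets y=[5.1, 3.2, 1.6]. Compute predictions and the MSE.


ŷ0 = (0.0)·(5) + (1.8)·(4) - 0.8 = 6.4
ŷ1 = (0.0)·(2) + (1.8)·(2) - 0.8 = 2.8
ŷ2 = (0.0)·(-2) + (1.8)·(1) - 0.8 = 1.0
errors² = [1.69, 0.16, 0.36]
MSE = 2.2100/3 = 0.7367

0.7367


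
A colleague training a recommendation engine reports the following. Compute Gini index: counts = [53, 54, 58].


Probabilities: [53/165, 54/165, 58/165] ≈ [0.3212, 0.3273, 0.3515]
Σpᵢ² = (2809 + 2916 + 3364)/165² = 9089/27225
Gini = 1 - Σpᵢ² = 1 - 9089/27225 = 0.6662

0.6662


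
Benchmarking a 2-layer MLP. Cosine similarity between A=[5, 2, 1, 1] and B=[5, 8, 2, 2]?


A·B = 5·5 + 2·8 + 1·2 + 1·2 = 45
‖A‖ = √31 = 5.5678, ‖B‖ = √97 = 9.8489
cos = 45/(√31·√97) = 45/√3007 = 0.8206

0.8206


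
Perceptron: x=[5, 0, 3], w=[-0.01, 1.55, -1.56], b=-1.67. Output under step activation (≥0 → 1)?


z = (5)·(-0.01) + (0)·(1.55) + (3)·(-1.56) - 1.67
  = -6.4
step(z) = 0 (z<0)

0


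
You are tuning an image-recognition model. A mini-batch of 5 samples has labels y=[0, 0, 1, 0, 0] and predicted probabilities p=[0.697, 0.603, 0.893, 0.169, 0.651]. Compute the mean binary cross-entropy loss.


L[0] = -ln(1-0.697) = -ln(0.303) = 1.194
L[1] = -ln(1-0.603) = -ln(0.397) = 0.9238
L[2] = -ln(0.893) = 0.1132
L[3] = -ln(1-0.169) = -ln(0.831) = 0.1851
L[4] = -ln(1-0.651) = -ln(0.349) = 1.0527
mean = (1.194 + 0.9238 + 0.1132 + 0.1851 + 1.0527)/5 = 0.6938

0.6938


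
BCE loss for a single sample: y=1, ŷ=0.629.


BCE = -[y·ln(p) + (1-y)·ln(1-p)]
= -1·ln(0.629) - 0
= -ln(0.629) = 0.4636

0.4636


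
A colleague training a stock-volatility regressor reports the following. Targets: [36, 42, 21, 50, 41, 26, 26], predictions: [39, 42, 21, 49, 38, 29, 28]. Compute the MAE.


Absolute errors: |36-39|=3, |42-42|=0, |21-21|=0, |50-49|=1, |41-38|=3, |26-29|=3, |26-28|=2
Sum = 12
MAE = 12/7 = 12/7

12/7


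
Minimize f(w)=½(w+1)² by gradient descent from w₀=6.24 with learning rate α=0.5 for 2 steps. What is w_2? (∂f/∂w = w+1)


step 1: grad = 6.24+1 = 7.24; w = 6.24 - 0.5·(7.24) = 2.62
step 2: grad = 2.62+1 = 3.62; w = 2.62 - 0.5·(3.62) = 0.81

0.81


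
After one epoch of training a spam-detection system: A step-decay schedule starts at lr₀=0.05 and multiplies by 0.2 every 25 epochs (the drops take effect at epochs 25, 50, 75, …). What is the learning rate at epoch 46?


n_drops = ⌊46/25⌋ = 1
lr = 0.05·0.2^1 = 0.05·0.2 = 0.01

0.01


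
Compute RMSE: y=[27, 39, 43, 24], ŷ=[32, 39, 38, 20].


MSE = 66/4 = 16.5
RMSE = √(66/4) = 4.062

4.062


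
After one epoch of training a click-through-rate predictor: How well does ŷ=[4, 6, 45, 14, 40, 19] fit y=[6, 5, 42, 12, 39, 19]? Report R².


ȳ = 20.5
SS_res = Σ(y-ŷ)² = 19
SS_tot = Σ(y-ȳ)² = 1329.5
R² = 1 - SS_res/SS_tot = 1 - 0.0143 = 0.9857

0.9857


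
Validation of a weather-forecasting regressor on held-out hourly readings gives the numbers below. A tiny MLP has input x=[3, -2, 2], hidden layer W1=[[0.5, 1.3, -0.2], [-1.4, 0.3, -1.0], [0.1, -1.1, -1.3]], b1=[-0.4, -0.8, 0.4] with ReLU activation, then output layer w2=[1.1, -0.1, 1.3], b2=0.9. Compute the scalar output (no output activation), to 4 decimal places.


z1[0] = (0.5)·(3) + (1.3)·(-2) + (-0.2)·(2) - 0.4 = -1.9
z1[1] = (-1.4)·(3) + (0.3)·(-2) + (-1.0)·(2) - 0.8 = -7.6
z1[2] = (0.1)·(3) + (-1.1)·(-2) + (-1.3)·(2) + 0.4 = 0.3
h = ReLU(z1) = [0.0, 0.0, 0.3]
output = (1.1)·(0.0) + (-0.1)·(0.0) + (1.3)·(0.3) + 0.9 = 1.29

1.29


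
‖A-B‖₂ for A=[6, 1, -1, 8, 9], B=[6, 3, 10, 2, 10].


d = √((6-6)² + (1-3)² + (-1-10)² + (8-2)² + (9-10)²)
  = √(0 + 4 + 121 + 36 + 1)
  = √162 = 12.7279

12.7279


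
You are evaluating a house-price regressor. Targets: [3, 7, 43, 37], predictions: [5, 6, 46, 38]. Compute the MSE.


Squared errors: (3-5)²=4, (7-6)²=1, (43-46)²=9, (37-38)²=1
Sum = 15
MSE = 15/4 = 15/4

15/4


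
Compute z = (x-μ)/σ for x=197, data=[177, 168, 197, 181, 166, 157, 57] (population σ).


μ = 157.5714, σ = 42.7212
z = (197 - 157.5714)/42.7212 = 0.9229

0.9229


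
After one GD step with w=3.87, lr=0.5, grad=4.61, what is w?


w_new = w - α·∇
= 3.87 - 0.5·4.61
= 3.87 - 2.305
= 1.565

1.565


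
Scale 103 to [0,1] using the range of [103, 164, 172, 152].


min=103, max=172
(103-103)/(172-103) = 0/69 = 0.0

0.0


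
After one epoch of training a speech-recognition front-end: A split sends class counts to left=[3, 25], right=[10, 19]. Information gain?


Parent = [13, 44], H_parent = 0.7746
H_left = 0.4912 (n=28), H_right = 0.9294 (n=29)
H_children = (28/57)·0.4912 + (29/57)·0.9294 = 0.7141
IG = 0.7746 - 0.7141 = 0.0605

0.0605


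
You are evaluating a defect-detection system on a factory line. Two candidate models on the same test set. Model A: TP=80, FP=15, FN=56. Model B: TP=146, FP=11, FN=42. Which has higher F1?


Model A: P=80/95=0.8421, R=80/136=0.5882, F1=2PR/(P+R)=2TP/(2TP+FP+FN)=160/231=0.6926
Model B: P=146/157=0.9299, R=146/188=0.7766, F1=2PR/(P+R)=2TP/(2TP+FP+FN)=292/345=0.8464
0.6926 < 0.8464 → Model B

Model B


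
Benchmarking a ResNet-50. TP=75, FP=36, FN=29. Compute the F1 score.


Precision = 75/111 = 0.6757
Recall = 75/104 = 0.7212
F1 = 2·P·R/(P+R) = 2·TP/(2·TP+FP+FN) = 150/(150+36+29) = 150/215 = 0.6977

0.6977


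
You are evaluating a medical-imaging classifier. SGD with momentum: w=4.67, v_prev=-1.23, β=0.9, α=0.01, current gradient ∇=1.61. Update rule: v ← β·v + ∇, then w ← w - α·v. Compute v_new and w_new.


v_new = 0.9·-1.23 + 1.61 = -1.107 + 1.61 = 0.503
w_new = 4.67 - 0.01·0.503 = 4.67 - 0.00503 = 4.66497

v_new=0.503, w_new=4.66497


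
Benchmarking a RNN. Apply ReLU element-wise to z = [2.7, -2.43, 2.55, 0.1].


ReLU(2.7) = max(0, 2.7) = 2.7
ReLU(-2.43) = max(0, -2.43) = 0.0
ReLU(2.55) = max(0, 2.55) = 2.55
ReLU(0.1) = max(0, 0.1) = 0.1
result = [2.7, 0.0, 2.55, 0.1]

[2.7, 0.0, 2.55, 0.1]


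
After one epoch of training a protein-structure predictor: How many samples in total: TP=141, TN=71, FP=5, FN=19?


Total = TP + TN + FP + FN
= 141 + 71 + 5 + 19
= 236
(Predicted positive: 146, predicted negative: 90)

236


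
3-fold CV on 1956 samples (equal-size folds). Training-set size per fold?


Fold size = 1956/3 = 652
Training per fold = 1956 - 652 = 1304

1304


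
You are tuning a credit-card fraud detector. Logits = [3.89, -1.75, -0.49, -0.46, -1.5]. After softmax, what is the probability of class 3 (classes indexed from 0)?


Exponentials: e^3.89=48.9109, e^-1.75=0.1738, e^-0.49=0.6126, e^-0.46=0.6313, e^-1.5=0.2231
Sum = 50.5517
Softmax = [0.9675, 0.0034, 0.0121, 0.0125, 0.0044]
p[3] = 0.6313/50.5517 = 0.0125

0.0125


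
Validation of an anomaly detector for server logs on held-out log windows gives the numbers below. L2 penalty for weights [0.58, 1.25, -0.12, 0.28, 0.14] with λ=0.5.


‖w‖₂² = (0.58)² + (1.25)² + (-0.12)² + (0.28)² + (0.14)²
     = 0.3364 + 1.5625 + 0.0144 + 0.0784 + 0.0196
     = 2.0113
λ·‖w‖₂² = 0.5·2.0113 = 1.00565

1.00565


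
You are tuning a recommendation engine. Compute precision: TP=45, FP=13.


Precision = TP/(TP+FP)
= 45/(45+13)
= 45/58 = 77.59%

77.59%


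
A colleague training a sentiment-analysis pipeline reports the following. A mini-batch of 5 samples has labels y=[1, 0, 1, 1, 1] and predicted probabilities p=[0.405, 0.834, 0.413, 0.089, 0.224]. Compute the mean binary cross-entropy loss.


L[0] = -ln(0.405) = 0.9039
L[1] = -ln(1-0.834) = -ln(0.166) = 1.7958
L[2] = -ln(0.413) = 0.8843
L[3] = -ln(0.089) = 2.4191
L[4] = -ln(0.224) = 1.4961
mean = (0.9039 + 1.7958 + 0.8843 + 2.4191 + 1.4961)/5 = 1.4998

1.4998


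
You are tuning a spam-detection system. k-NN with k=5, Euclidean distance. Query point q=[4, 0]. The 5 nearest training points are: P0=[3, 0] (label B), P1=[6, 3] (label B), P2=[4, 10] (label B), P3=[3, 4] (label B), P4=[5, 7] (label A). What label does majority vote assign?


d(q,P0) = 1.0  (label B)
d(q,P1) = 3.6056  (label B)
d(q,P2) = 10.0  (label B)
d(q,P3) = 4.1231  (label B)
d(q,P4) = 7.0711  (label A)
Votes: A=1, B=4
Majority → B

B


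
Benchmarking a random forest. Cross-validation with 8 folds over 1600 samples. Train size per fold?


Fold size = 1600/8 = 200
Training per fold = 1600 - 200 = 1400

1400


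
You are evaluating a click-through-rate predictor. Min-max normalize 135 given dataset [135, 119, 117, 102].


min=102, max=135
(135-102)/(135-102) = 33/33 = 1.0

1.0


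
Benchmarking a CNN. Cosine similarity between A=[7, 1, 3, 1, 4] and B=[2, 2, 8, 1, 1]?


A·B = 7·2 + 1·2 + 3·8 + 1·1 + 4·1 = 45
‖A‖ = √76 = 8.7178, ‖B‖ = √74 = 8.6023
cos = 45/(√76·√74) = 45/√5624 = 0.6001

0.6001


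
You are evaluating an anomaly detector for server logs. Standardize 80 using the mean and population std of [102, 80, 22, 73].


μ = 69.25, σ = 29.3034
z = (80 - 69.25)/29.3034 = 0.3669

0.3669


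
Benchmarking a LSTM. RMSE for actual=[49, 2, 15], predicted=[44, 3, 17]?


MSE = 30/3 = 10
RMSE = √(30/3) = 3.1623

3.1623


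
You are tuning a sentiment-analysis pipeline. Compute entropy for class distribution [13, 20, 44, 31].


Probabilities: [13/108, 20/108, 44/108, 31/108] ≈ [0.1204, 0.1852, 0.4074, 0.287]
H = -((13/108)·log₂(13/108) + (20/108)·log₂(20/108) + (44/108)·log₂(44/108) + (31/108)·log₂(31/108))
  = 1.8629 bits

1.8629 bits


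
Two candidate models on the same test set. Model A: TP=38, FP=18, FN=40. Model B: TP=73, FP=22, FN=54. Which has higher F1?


Model A: P=38/56=0.6786, R=38/78=0.4872, F1=2PR/(P+R)=2TP/(2TP+FP+FN)=76/134=0.5672
Model B: P=73/95=0.7684, R=73/127=0.5748, F1=2PR/(P+R)=2TP/(2TP+FP+FN)=146/222=0.6577
0.5672 < 0.6577 → Model B

Model B


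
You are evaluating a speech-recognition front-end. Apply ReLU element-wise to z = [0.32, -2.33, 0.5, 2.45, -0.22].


ReLU(0.32) = max(0, 0.32) = 0.32
ReLU(-2.33) = max(0, -2.33) = 0.0
ReLU(0.5) = max(0, 0.5) = 0.5
ReLU(2.45) = max(0, 2.45) = 2.45
ReLU(-0.22) = max(0, -0.22) = 0.0
result = [0.32, 0.0, 0.5, 2.45, 0.0]

[0.32, 0.0, 0.5, 2.45, 0.0]


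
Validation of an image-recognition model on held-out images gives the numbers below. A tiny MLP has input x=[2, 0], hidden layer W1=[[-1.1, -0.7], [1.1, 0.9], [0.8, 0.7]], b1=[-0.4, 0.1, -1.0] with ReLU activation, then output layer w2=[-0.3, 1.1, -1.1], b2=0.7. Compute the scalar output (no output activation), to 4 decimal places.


z1[0] = (-1.1)·(2) + (-0.7)·(0) - 0.4 = -2.6
z1[1] = (1.1)·(2) + (0.9)·(0) + 0.1 = 2.3
z1[2] = (0.8)·(2) + (0.7)·(0) - 1.0 = 0.6
h = ReLU(z1) = [0.0, 2.3, 0.6]
output = (-0.3)·(0.0) + (1.1)·(2.3) + (-1.1)·(0.6) + 0.7 = 2.57

2.57


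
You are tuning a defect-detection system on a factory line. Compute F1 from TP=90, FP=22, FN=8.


Precision = 90/112 = 0.8036
Recall = 90/98 = 0.9184
F1 = 2·P·R/(P+R) = 2·TP/(2·TP+FP+FN) = 180/(180+22+8) = 180/210 = 0.8571

0.8571


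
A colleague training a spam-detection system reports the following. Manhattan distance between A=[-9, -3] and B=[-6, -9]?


d = |-9+ 6| + |-3+ 9|
  = 3 + 6
  = 9

9


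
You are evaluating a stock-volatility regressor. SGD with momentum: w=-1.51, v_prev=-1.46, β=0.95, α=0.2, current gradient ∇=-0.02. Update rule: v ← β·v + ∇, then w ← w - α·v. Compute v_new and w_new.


v_new = 0.95·-1.46 - 0.02 = -1.387 - 0.02 = -1.407
w_new = -1.51 - 0.2·-1.407 = -1.51 + 0.2814 = -1.2286

v_new=-1.407, w_new=-1.2286


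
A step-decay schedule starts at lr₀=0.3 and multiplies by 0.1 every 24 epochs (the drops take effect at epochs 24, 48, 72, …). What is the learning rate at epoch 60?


n_drops = ⌊60/24⌋ = 2
lr = 0.3·0.1^2 = 0.3·0.01 = 0.003

0.003


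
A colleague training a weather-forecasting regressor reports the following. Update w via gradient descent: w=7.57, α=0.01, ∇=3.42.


w_new = w - α·∇
= 7.57 - 0.01·3.42
= 7.57 - 0.0342
= 7.5358

7.5358


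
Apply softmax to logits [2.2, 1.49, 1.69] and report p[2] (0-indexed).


Exponentials: e^2.2=9.025, e^1.49=4.4371, e^1.69=5.4195
Sum = 18.8816
Softmax = [0.478, 0.235, 0.287]
p[2] = 5.4195/18.8816 = 0.287

0.287


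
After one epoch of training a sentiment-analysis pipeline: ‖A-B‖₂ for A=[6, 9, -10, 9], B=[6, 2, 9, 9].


d = √((6-6)² + (9-2)² + (-10-9)² + (9-9)²)
  = √(0 + 49 + 361 + 0)
  = √410 = 20.2485

20.2485


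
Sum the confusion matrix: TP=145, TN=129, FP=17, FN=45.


Total = TP + TN + FP + FN
= 145 + 129 + 17 + 45
= 336
(Predicted positive: 162, predicted negative: 174)

336


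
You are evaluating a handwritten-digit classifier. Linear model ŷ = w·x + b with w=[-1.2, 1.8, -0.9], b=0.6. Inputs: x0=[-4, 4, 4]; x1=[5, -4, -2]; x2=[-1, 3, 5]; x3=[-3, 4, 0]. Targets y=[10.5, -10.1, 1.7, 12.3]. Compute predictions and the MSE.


ŷ0 = (-1.2)·(-4) + (1.8)·(4) + (-0.9)·(4) + 0.6 = 9.0
ŷ1 = (-1.2)·(5) + (1.8)·(-4) + (-0.9)·(-2) + 0.6 = -10.8
ŷ2 = (-1.2)·(-1) + (1.8)·(3) + (-0.9)·(5) + 0.6 = 2.7
ŷ3 = (-1.2)·(-3) + (1.8)·(4) + (-0.9)·(0) + 0.6 = 11.4
errors² = [2.25, 0.49, 1.0, 0.81]
MSE = 4.5500/4 = 1.1375

1.1375


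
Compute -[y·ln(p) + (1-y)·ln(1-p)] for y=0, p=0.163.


BCE = -[y·ln(p) + (1-y)·ln(1-p)]
= -0 - 1·ln(1-0.163)
= -ln(0.837) = 0.1779

0.1779


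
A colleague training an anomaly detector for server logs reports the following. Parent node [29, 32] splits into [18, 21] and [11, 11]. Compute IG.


Parent = [29, 32], H_parent = 0.9983
H_left = 0.9957 (n=39), H_right = 1 (n=22)
H_children = (39/61)·0.9957 + (22/61)·1 = 0.9973
IG = 0.9983 - 0.9973 = 0.001

0.001


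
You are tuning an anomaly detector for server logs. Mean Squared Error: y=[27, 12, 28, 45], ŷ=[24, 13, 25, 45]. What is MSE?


Squared errors: (27-24)²=9, (12-13)²=1, (28-25)²=9, (45-45)²=0
Sum = 19
MSE = 19/4 = 19/4

19/4


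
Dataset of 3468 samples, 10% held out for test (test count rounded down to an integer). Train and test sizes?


Test = ⌊3468·10/100⌋ = 346
Train = 3468 - 346 = 3122

Train: 3122, Test: 346


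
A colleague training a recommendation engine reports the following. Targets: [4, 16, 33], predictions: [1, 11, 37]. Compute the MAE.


Absolute errors: |4-1|=3, |16-11|=5, |33-37|=4
Sum = 12
MAE = 12/3 = 4

4


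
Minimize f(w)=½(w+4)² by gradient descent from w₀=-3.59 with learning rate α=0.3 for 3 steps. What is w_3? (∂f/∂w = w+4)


step 1: grad = -3.59+4 = 0.41; w = -3.59 - 0.3·(0.41) = -3.713
step 2: grad = -3.713+4 = 0.287; w = -3.713 - 0.3·(0.287) = -3.7991
step 3: grad = -3.7991+4 = 0.2009; w = -3.7991 - 0.3·(0.2009) = -3.85937

-3.85937


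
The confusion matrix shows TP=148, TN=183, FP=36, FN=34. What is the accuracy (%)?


Accuracy = (TP+TN)/(TP+TN+FP+FN)
= (148+183)/(401)
= 331/401 = 82.54%

82.54%


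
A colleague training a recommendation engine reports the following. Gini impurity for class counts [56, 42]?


Probabilities: [56/98, 42/98] ≈ [0.5714, 0.4286]
Σpᵢ² = (3136 + 1764)/98² = 4900/9604
Gini = 1 - Σpᵢ² = 1 - 4900/9604 = 0.4898

0.4898


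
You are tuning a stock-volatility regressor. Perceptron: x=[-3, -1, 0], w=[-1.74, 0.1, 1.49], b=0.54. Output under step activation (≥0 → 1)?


z = (-3)·(-1.74) + (-1)·(0.1) + (0)·(1.49) + 0.54
  = 5.66
step(z) = 1 (z≥0)

1


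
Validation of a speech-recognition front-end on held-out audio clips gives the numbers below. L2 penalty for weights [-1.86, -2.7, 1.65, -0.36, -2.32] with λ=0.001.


‖w‖₂² = (-1.86)² + (-2.7)² + (1.65)² + (-0.36)² + (-2.32)²
     = 3.4596 + 7.29 + 2.7225 + 0.1296 + 5.3824
     = 18.9841
λ·‖w‖₂² = 0.001·18.9841 = 0.018984

0.018984


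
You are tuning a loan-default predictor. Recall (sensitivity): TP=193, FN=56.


Recall = TP/(TP+FN)
= 193/(193+56)
= 193/249 = 77.51%

77.51%


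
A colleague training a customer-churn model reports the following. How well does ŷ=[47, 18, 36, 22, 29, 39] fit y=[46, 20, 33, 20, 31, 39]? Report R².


ȳ = 31.5
SS_res = Σ(y-ŷ)² = 22
SS_tot = Σ(y-ȳ)² = 533.5
R² = 1 - SS_res/SS_tot = 1 - 0.0412 = 0.9588

0.9588


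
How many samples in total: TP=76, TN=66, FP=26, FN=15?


Total = TP + TN + FP + FN
= 76 + 66 + 26 + 15
= 183
(Predicted positive: 102, predicted negative: 81)

183


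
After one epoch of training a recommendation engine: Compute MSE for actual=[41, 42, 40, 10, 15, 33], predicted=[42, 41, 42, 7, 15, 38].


Squared errors: (41-42)²=1, (42-41)²=1, (40-42)²=4, (10-7)²=9, (15-15)²=0, (33-38)²=25
Sum = 40
MSE = 40/6 = 20/3

20/3


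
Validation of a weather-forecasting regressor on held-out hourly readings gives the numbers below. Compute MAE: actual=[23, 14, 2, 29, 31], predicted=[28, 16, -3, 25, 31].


Absolute errors: |23-28|=5, |14-16|=2, |2+ 3|=5, |29-25|=4, |31-31|=0
Sum = 16
MAE = 16/5 = 16/5

16/5


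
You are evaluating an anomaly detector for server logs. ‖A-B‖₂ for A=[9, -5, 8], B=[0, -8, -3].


d = √((9-0)² + (-5+ 8)² + (8+ 3)²)
  = √(81 + 9 + 121)
  = √211 = 14.5258

14.5258


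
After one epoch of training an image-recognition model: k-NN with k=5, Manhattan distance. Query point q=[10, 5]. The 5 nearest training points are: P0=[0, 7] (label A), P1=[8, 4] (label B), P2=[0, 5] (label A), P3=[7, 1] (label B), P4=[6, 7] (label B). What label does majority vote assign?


d(q,P0) = 12  (label A)
d(q,P1) = 3  (label B)
d(q,P2) = 10  (label A)
d(q,P3) = 7  (label B)
d(q,P4) = 6  (label B)
Votes: A=2, B=3
Majority → B

B


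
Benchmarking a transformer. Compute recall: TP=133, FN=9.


Recall = TP/(TP+FN)
= 133/(133+9)
= 133/142 = 93.66%

93.66%


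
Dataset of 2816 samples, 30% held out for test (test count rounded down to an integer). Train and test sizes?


Test = ⌊2816·30/100⌋ = 844
Train = 2816 - 844 = 1972

Train: 1972, Test: 844


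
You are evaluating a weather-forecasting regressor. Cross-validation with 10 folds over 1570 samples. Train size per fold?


Fold size = 1570/10 = 157
Training per fold = 1570 - 157 = 1413

1413


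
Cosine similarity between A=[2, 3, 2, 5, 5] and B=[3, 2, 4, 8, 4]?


A·B = 2·3 + 3·2 + 2·4 + 5·8 + 5·4 = 80
‖A‖ = √67 = 8.1854, ‖B‖ = √109 = 10.4403
cos = 80/(√67·√109) = 80/√7303 = 0.9361

0.9361


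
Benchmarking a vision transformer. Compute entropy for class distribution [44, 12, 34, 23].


Probabilities: [44/113, 12/113, 34/113, 23/113] ≈ [0.3894, 0.1062, 0.3009, 0.2035]
H = -((44/113)·log₂(44/113) + (12/113)·log₂(12/113) + (34/113)·log₂(34/113) + (23/113)·log₂(23/113))
  = 1.8622 bits

1.8622 bits


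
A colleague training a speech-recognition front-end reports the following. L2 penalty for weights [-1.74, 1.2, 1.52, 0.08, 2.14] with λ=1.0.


‖w‖₂² = (-1.74)² + (1.2)² + (1.52)² + (0.08)² + (2.14)²
     = 3.0276 + 1.44 + 2.3104 + 0.0064 + 4.5796
     = 11.364
λ·‖w‖₂² = 1.0·11.364 = 11.364

11.364


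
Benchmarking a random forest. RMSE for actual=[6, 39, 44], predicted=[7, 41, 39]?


MSE = 30/3 = 10
RMSE = √(30/3) = 3.1623

3.1623


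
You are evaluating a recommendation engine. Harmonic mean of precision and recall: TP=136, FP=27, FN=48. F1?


Precision = 136/163 = 0.8344
Recall = 136/184 = 0.7391
F1 = 2·P·R/(P+R) = 2·TP/(2·TP+FP+FN) = 272/(272+27+48) = 272/347 = 0.7839

0.7839


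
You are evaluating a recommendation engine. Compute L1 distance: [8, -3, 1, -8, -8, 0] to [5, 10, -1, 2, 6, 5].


d = |8-5| + |-3-10| + |1+ 1| + |-8-2| + |-8-6| + |0-5|
  = 3 + 13 + 2 + 10 + 14 + 5
  = 47

47


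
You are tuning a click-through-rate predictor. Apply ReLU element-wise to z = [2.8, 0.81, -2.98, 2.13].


ReLU(2.8) = max(0, 2.8) = 2.8
ReLU(0.81) = max(0, 0.81) = 0.81
ReLU(-2.98) = max(0, -2.98) = 0.0
ReLU(2.13) = max(0, 2.13) = 2.13
result = [2.8, 0.81, 0.0, 2.13]

[2.8, 0.81, 0.0, 2.13]


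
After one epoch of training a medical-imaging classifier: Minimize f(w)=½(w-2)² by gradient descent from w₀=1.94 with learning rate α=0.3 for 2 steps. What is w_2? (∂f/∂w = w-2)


step 1: grad = 1.94-2 = -0.06; w = 1.94 - 0.3·(-0.06) = 1.958
step 2: grad = 1.958-2 = -0.042; w = 1.958 - 0.3·(-0.042) = 1.9706

1.9706


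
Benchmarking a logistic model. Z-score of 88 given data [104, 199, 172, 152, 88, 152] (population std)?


μ = 144.5, σ = 38.0164
z = (88 - 144.5)/38.0164 = -1.4862

-1.4862


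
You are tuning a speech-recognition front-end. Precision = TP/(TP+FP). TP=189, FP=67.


Precision = TP/(TP+FP)
= 189/(189+67)
= 189/256 = 73.83%

73.83%


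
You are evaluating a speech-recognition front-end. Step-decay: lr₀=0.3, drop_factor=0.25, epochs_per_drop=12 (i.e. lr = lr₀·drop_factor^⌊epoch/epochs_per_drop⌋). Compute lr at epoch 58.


n_drops = ⌊58/12⌋ = 4
lr = 0.3·0.25^4 = 0.3·0.00390625 = 0.001171875

0.001171875


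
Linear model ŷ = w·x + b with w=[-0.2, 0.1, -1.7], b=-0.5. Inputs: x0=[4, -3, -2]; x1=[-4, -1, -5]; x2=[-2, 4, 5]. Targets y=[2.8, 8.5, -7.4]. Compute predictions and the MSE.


ŷ0 = (-0.2)·(4) + (0.1)·(-3) + (-1.7)·(-2) - 0.5 = 1.8
ŷ1 = (-0.2)·(-4) + (0.1)·(-1) + (-1.7)·(-5) - 0.5 = 8.7
ŷ2 = (-0.2)·(-2) + (0.1)·(4) + (-1.7)·(5) - 0.5 = -8.2
errors² = [1.0, 0.04, 0.64]
MSE = 1.6800/3 = 0.56

0.56


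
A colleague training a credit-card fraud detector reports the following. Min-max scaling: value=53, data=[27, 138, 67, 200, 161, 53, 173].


min=27, max=200
(53-27)/(200-27) = 26/173 = 0.1503

0.1503
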